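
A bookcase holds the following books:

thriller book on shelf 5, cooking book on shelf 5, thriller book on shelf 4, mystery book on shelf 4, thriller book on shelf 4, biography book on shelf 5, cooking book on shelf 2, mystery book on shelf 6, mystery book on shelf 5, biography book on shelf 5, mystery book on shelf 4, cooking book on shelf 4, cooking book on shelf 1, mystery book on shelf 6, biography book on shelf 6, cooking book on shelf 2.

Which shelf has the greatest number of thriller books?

Counts by shelf (restricted to thriller books): shelf 4→2, shelf 5→1, shelf 1→0, shelf 6→0, shelf 2→0.
The maximum is 2, held uniquely by shelf 4.

shelf 4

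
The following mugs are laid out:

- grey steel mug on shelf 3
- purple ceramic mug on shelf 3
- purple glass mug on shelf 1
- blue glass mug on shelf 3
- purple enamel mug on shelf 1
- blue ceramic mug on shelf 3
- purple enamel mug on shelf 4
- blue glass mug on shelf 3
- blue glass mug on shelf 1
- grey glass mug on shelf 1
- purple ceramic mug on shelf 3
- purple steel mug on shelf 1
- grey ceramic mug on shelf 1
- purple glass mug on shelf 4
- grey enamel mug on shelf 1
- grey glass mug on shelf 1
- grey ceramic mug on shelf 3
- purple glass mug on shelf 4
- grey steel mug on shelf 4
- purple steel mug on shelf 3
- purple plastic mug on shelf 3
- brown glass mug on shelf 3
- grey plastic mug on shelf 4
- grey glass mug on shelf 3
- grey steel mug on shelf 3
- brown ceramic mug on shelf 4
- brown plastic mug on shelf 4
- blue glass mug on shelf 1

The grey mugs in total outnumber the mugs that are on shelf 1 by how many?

grey mugs: 10.
mugs on shelf 1: 9.
10 − 9 = 1.

1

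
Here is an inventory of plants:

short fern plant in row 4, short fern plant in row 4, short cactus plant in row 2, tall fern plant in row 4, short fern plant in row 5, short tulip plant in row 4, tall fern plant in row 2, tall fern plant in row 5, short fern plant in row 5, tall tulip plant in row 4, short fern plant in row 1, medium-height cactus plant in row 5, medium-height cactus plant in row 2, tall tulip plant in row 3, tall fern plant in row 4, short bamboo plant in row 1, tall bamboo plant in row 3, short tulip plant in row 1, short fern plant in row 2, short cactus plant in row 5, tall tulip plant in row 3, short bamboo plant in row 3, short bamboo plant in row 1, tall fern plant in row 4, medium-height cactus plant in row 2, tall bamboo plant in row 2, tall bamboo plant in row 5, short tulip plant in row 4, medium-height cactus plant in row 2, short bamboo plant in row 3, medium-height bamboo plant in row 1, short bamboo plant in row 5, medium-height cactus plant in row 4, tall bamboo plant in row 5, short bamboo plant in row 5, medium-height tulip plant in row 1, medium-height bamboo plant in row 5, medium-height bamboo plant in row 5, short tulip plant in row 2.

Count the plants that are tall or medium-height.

medium-height: 9; tall: 12; together 9 + 12 = 21.

21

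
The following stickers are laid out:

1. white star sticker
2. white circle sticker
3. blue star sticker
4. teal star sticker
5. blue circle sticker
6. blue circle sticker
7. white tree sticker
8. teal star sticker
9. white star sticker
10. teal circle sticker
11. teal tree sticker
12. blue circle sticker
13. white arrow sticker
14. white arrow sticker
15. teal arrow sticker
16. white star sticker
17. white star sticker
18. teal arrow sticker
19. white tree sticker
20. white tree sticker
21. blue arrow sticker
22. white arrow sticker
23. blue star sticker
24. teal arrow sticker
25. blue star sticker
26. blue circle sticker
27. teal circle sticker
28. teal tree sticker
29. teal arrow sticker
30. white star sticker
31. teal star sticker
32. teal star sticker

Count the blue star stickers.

3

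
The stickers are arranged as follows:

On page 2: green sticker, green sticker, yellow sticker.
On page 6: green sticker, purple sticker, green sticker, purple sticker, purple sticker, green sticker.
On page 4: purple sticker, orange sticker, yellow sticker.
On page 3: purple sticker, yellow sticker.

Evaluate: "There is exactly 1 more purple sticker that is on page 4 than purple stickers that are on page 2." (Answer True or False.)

purple stickers on page 4: 1.
purple stickers on page 2: 0.
The claim requires 1 − 0 (= 1) to equal 1, which holds.

True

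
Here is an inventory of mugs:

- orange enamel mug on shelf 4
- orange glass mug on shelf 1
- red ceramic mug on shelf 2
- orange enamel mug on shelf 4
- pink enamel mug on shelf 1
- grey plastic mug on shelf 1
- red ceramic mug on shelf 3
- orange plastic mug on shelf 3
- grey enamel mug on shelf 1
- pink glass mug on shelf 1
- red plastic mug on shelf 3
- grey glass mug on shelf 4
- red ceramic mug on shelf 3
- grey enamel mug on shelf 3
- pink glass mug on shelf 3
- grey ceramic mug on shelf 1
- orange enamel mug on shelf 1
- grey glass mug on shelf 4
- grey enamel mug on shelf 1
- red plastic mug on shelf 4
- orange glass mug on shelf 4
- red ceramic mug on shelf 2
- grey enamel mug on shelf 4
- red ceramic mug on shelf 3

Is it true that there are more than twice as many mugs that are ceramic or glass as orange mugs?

False

mugs that are ceramic or glass: 12.
orange mugs: 6.
The claim requires 12 > 2 × 6 = 12, which does not hold.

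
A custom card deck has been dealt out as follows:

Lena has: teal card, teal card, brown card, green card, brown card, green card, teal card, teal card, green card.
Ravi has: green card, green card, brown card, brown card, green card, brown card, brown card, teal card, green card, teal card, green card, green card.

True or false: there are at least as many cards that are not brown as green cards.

True

cards that are not brown: 15.
green cards: 9.
The claim requires 15 ≥ 9, which holds.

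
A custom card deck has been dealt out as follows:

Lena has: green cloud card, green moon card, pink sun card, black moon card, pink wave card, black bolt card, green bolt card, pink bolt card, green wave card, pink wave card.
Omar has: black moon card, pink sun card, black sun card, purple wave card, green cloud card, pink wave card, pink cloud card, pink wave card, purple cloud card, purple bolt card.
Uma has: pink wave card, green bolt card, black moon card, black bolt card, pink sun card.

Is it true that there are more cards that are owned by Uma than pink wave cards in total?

False

cards owned by Uma: 5.
pink wave cards: 5.
The claim requires 5 > 5, which does not hold.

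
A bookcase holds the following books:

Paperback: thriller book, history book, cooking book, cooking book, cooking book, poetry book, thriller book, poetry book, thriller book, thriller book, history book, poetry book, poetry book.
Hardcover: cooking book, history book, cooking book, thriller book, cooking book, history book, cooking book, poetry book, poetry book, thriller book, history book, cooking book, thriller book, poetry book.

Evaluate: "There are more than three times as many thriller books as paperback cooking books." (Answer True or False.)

thriller books: 7.
paperback cooking books: 3.
The claim requires 7 > 3 × 3 = 9, which does not hold.

False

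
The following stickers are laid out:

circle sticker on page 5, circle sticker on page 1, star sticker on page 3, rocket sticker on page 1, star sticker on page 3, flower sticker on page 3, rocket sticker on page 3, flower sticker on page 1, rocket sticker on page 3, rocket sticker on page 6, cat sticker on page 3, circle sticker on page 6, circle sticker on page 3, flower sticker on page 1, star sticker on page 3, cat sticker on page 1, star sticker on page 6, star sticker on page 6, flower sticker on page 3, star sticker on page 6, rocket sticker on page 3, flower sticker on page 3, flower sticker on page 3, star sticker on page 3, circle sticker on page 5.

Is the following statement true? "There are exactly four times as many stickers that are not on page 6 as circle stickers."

stickers that are not on page 6: 20.
circle stickers: 5.
The claim requires 20 = 4 × 5 = 20, which holds.

True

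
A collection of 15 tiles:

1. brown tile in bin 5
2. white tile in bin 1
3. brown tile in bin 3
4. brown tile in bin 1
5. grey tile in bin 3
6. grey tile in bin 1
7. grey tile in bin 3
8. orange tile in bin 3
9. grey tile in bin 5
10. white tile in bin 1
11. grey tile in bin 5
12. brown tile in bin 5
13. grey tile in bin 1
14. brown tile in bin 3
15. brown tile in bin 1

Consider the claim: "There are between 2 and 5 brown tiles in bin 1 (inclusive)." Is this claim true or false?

brown tiles in bin 1: 2.
The claim requires 2 ≤ 2 ≤ 5, which holds.

True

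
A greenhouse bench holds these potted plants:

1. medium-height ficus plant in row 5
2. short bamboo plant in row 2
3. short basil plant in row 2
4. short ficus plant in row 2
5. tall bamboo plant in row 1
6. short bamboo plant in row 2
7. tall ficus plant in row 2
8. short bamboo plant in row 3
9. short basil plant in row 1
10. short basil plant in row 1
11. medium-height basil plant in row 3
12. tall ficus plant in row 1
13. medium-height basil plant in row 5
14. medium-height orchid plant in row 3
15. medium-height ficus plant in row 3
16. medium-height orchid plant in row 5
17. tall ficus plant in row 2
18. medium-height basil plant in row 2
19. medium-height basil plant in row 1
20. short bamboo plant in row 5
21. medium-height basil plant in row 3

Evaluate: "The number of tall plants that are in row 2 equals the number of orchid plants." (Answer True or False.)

True

There are 2 tall plants in row 2.
There are 2 orchid plants.
The claim requires 2 = 2, which holds.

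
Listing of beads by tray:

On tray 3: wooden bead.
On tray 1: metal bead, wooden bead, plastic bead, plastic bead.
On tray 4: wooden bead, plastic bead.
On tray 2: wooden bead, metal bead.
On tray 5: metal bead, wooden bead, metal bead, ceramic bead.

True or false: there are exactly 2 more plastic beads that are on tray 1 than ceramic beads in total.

False

plastic beads on tray 1: 2.
ceramic beads: 1.
The claim requires 2 − 1 (= 1) to equal 2, which does not hold.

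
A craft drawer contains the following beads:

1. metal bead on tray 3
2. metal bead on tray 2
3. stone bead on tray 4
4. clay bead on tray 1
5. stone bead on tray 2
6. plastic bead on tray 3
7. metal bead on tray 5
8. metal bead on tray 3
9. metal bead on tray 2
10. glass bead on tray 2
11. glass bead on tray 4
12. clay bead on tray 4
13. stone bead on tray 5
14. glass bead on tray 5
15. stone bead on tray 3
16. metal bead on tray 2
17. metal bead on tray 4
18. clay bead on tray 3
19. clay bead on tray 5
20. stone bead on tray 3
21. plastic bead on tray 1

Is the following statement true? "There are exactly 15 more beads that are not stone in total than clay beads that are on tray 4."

There are 16 beads that are not stone.
There is 1 clay bead on tray 4.
The claim requires 16 − 1 (= 15) to equal 15, which holds.

True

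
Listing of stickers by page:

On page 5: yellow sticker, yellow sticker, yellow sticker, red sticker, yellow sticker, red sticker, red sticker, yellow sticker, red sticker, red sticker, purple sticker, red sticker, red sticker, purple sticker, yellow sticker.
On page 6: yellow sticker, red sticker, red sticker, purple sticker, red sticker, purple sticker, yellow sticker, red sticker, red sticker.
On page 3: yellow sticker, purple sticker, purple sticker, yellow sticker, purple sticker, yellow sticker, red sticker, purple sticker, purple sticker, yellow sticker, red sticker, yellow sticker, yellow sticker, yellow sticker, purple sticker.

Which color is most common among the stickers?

Counts by color: yellow 15, red 14, purple 10.
The maximum is 15, held uniquely by yellow.

yellow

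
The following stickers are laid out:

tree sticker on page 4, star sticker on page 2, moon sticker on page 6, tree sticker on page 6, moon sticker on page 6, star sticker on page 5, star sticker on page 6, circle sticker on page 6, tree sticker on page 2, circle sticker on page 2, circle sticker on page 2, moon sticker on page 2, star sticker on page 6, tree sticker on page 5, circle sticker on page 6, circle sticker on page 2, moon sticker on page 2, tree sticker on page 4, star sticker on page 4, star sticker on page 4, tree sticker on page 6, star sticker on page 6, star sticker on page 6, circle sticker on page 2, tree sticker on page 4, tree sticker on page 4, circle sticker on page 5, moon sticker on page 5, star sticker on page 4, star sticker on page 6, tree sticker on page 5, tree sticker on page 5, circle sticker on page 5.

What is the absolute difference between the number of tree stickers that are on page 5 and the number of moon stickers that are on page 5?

2

tree stickers on page 5: 3. moon stickers on page 5: 1.
|3 − 1| = 3 − 1 = 2.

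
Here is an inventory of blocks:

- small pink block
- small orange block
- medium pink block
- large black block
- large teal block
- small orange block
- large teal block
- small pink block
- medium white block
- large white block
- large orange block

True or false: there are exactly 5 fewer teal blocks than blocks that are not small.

|teal blocks| = 2.
|blocks that are not small| = 7.
The claim requires 7 − 2 (= 5) to equal 5, which holds.

True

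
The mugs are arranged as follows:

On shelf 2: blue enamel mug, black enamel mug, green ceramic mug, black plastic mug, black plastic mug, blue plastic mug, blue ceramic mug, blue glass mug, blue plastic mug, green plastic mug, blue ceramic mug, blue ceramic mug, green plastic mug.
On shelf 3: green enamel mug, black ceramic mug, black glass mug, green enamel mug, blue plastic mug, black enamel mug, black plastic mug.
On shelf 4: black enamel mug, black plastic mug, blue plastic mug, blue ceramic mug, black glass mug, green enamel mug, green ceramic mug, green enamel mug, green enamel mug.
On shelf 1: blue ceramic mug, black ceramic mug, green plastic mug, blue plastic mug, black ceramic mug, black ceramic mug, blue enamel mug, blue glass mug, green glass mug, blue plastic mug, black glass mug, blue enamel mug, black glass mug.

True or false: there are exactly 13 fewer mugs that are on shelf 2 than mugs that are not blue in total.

True

|mugs on shelf 2| = 13.
|mugs that are not blue| = 26.
The claim requires 26 − 13 (= 13) to equal 13, which holds.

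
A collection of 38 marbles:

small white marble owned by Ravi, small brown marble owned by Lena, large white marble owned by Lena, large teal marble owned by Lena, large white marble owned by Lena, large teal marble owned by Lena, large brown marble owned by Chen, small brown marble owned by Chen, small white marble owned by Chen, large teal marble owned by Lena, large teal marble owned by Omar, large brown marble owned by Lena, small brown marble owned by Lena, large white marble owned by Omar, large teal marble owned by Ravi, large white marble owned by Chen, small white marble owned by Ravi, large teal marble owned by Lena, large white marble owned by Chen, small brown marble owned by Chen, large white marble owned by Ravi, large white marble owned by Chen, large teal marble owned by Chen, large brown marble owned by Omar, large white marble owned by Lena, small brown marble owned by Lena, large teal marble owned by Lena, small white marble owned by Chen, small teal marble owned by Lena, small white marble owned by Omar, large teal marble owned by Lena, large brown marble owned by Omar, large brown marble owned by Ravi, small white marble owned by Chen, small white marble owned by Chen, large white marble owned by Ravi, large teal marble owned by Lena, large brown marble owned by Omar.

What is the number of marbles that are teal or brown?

brown: 11; teal: 11; together 11 + 11 = 22.

22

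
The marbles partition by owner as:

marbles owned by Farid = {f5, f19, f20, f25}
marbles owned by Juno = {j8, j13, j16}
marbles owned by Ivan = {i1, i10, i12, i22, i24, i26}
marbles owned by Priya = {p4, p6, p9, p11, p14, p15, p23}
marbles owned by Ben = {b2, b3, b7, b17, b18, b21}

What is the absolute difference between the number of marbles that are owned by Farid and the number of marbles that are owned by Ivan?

2

marbles owned by Farid: 4. marbles owned by Ivan: 6.
|4 − 6| = 6 − 4 = 2.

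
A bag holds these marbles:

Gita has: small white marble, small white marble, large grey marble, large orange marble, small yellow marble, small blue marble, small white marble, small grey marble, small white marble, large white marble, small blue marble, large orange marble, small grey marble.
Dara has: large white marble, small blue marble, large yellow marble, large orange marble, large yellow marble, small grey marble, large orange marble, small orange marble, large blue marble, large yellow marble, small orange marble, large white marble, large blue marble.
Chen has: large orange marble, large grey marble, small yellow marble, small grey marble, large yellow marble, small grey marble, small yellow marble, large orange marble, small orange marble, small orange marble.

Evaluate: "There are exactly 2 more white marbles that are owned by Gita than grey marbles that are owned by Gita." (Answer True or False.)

Count of white marbles owned by Gita: 5.
Count of grey marbles owned by Gita: 3.
The claim requires 5 − 3 (= 2) to equal 2, which holds.

True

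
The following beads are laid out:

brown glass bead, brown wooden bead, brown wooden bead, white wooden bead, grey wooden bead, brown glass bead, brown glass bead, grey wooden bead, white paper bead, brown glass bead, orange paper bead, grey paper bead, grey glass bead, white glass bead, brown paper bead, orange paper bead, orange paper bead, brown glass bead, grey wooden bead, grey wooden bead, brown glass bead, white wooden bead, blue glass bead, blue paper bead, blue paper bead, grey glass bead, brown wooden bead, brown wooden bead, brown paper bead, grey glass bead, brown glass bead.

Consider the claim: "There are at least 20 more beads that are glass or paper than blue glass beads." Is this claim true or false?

True

beads that are glass or paper: 21.
blue glass beads: 1.
The claim requires 21 − 1 = 20 ≥ 20, which holds.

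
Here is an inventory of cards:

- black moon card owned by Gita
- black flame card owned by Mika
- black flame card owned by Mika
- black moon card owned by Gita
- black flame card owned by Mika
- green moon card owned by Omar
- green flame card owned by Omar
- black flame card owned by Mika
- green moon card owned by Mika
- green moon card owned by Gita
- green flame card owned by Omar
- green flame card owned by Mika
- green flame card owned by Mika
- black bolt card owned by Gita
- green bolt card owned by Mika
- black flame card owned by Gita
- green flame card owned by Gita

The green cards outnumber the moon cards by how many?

4

green cards: 9.
moon cards: 5.
9 − 5 = 4.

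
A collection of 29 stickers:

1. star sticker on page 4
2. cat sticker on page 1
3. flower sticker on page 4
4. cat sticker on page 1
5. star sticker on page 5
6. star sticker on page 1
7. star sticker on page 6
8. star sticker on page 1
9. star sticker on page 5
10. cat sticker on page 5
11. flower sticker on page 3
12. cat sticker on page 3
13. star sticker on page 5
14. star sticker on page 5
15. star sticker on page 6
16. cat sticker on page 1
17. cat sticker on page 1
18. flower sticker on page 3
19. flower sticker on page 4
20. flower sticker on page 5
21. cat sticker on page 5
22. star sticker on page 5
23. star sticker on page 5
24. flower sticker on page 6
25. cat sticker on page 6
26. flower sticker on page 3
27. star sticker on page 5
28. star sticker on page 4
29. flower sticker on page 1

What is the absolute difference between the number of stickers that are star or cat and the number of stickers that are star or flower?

0

stickers that are star or cat: 21. stickers that are star or flower: 21.
|21 − 21| = 21 − 21 = 0.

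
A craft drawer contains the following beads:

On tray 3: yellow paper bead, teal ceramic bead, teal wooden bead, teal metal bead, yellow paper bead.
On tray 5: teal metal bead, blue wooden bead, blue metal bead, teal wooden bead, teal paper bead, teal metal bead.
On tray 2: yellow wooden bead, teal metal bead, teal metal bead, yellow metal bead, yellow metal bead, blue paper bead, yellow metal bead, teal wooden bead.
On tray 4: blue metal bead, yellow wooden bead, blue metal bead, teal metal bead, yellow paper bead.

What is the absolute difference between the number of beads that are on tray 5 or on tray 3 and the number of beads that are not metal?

beads on tray 5 or on tray 3: 11. beads that are not metal: 12.
|11 − 12| = 12 − 11 = 1.

1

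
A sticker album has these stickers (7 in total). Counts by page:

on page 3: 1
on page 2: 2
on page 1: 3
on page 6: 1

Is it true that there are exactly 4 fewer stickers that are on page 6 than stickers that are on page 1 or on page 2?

There is 1 sticker on page 6.
There are 5 stickers on page 1 or on page 2.
The claim requires 5 − 1 (= 4) to equal 4, which holds.

True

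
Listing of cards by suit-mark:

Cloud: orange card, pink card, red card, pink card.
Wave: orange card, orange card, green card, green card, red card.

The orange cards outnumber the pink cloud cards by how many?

1

orange cards: 3.
pink cloud cards: 2.
3 − 2 = 1.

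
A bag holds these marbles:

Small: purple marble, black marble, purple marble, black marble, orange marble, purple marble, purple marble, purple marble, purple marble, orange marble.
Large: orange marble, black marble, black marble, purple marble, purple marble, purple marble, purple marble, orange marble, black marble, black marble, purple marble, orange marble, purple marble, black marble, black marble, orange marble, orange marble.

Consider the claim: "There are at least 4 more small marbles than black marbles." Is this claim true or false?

|small marbles| = 10.
|black marbles| = 8.
The claim requires 10 − 8 = 2 ≥ 4, which does not hold.

False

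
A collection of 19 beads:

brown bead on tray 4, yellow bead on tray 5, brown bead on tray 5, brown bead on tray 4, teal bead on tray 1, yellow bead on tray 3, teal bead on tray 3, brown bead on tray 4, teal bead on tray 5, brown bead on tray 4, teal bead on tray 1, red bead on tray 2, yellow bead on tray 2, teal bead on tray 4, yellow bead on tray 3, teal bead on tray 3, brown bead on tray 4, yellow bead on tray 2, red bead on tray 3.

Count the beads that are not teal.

Total beads: 19; with the excluded value: 6; remaining 19 − 6 = 13.

13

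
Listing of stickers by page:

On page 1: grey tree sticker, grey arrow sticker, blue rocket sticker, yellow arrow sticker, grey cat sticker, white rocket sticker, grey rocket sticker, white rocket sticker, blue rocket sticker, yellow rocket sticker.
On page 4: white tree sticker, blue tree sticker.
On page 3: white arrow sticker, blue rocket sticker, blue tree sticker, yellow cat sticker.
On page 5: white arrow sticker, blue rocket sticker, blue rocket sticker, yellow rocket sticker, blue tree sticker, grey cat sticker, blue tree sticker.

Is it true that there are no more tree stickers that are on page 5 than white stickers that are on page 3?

False

|tree stickers on page 5| = 2.
|white stickers on page 3| = 1.
The claim requires 2 ≤ 1, which does not hold.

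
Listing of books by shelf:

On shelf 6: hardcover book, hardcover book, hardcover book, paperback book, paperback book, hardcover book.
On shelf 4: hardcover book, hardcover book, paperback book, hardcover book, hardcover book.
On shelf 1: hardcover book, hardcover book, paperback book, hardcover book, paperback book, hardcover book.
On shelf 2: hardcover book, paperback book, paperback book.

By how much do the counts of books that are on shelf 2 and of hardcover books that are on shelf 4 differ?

books on shelf 2: 3. hardcover books on shelf 4: 4.
|3 − 4| = 4 − 3 = 1.

1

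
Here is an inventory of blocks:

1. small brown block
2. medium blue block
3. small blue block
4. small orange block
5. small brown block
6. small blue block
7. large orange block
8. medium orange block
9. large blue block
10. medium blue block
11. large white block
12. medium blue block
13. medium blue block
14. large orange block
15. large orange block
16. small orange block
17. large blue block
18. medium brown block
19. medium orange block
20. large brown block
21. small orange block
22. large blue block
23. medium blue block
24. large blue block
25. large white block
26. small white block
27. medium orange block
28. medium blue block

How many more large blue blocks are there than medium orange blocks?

large blue blocks: 4.
medium orange blocks: 3.
4 − 3 = 1.

1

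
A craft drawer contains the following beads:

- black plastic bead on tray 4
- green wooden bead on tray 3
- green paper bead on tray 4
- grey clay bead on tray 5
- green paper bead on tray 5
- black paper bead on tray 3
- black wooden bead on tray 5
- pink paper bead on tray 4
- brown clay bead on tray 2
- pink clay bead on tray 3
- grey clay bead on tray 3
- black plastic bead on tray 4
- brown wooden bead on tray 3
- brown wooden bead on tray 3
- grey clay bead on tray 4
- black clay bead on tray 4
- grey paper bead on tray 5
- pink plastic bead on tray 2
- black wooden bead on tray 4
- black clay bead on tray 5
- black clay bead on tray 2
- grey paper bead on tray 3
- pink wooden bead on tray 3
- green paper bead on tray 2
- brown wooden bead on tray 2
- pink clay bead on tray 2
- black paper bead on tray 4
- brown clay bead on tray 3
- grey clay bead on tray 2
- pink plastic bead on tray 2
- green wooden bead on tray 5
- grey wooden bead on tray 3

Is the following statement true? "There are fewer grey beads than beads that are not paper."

There are 7 grey beads.
There are 24 beads that are not paper.
The claim requires 7 < 24, which holds.

True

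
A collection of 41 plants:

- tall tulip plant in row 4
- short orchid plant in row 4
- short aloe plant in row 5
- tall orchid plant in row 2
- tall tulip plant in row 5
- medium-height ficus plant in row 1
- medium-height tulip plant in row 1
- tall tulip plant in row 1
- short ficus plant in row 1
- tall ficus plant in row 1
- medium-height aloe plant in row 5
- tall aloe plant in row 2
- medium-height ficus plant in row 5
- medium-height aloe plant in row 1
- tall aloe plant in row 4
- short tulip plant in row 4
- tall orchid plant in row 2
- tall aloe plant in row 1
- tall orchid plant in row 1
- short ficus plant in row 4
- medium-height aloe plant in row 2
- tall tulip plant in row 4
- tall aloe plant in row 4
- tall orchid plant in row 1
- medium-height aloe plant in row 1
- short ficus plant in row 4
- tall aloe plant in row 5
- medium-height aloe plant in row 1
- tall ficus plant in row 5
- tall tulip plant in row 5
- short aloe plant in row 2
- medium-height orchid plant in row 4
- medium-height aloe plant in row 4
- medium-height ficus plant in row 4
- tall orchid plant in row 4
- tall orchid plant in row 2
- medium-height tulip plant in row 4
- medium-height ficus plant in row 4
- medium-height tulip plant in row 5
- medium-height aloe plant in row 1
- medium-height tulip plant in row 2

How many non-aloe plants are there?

27

Total plants: 41; with the excluded value: 14; remaining 41 − 14 = 27.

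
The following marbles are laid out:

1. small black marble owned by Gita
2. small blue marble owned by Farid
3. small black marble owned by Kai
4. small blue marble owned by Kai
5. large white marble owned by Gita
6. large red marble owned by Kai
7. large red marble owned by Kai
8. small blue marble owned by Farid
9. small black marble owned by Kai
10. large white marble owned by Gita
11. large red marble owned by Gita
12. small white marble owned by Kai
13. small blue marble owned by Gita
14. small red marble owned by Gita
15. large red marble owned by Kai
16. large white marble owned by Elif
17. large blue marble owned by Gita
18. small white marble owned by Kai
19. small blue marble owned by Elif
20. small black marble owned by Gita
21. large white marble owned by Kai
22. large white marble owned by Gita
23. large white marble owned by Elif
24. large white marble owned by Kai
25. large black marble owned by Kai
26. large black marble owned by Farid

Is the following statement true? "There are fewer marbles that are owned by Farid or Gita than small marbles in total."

Count of marbles owned by Farid or Gita: 12.
There are 12 small marbles.
The claim requires 12 < 12, which does not hold.

False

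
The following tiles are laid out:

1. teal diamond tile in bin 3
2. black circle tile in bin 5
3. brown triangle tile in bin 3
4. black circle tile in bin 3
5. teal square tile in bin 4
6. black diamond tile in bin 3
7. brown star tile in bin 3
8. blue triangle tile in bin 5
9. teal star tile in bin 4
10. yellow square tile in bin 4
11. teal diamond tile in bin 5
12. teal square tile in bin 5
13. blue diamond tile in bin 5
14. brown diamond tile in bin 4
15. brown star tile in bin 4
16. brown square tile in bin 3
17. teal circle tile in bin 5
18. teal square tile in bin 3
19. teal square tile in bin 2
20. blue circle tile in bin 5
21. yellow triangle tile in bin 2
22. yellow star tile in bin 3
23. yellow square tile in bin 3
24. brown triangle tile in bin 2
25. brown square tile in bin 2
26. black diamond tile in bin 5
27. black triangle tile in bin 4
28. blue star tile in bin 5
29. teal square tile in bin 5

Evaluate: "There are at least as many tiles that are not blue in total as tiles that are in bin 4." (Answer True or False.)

tiles that are not blue: 25.
tiles in bin 4: 6.
The claim requires 25 ≥ 6, which holds.

True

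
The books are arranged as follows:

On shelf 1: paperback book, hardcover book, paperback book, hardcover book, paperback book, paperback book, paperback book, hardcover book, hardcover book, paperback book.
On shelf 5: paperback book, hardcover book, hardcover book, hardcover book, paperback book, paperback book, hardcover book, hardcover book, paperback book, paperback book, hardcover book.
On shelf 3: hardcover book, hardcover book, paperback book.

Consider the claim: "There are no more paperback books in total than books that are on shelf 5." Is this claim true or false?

|paperback books| = 12.
|books on shelf 5| = 11.
The claim requires 12 ≤ 11, which does not hold.

False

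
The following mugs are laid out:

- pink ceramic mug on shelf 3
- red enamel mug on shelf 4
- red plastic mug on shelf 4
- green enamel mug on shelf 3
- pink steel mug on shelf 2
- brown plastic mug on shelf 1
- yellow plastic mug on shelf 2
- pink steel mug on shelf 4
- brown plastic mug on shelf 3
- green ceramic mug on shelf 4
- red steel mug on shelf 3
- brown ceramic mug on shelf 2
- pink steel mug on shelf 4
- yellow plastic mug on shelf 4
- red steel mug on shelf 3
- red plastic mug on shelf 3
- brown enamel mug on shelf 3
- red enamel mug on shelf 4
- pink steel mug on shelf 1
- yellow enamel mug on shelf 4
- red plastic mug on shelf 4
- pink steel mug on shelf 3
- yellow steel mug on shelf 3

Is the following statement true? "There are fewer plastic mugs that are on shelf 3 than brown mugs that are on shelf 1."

False

There are 2 plastic mugs on shelf 3.
There is 1 brown mug on shelf 1.
The claim requires 2 < 1, which does not hold.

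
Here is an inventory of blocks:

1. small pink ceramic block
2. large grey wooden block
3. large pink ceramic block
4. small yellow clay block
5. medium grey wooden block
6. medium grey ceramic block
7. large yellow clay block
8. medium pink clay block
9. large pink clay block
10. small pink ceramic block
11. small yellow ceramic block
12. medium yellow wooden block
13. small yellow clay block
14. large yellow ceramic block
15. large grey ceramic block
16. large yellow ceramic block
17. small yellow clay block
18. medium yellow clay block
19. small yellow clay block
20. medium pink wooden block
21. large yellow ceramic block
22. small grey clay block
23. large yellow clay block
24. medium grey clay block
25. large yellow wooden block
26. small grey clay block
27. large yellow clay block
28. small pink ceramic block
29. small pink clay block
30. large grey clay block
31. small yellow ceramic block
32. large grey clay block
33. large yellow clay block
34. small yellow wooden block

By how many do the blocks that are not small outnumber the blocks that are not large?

1

blocks that are not small: 21.
blocks that are not large: 20.
21 − 20 = 1.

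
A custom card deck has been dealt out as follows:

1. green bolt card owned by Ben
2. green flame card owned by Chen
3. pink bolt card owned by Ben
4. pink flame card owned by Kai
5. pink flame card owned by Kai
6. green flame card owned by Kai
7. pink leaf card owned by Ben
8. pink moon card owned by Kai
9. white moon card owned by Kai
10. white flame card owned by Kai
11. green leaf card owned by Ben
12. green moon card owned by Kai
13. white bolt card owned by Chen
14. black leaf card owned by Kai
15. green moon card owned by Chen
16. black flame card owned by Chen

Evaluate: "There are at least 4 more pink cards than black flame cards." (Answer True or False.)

True

pink cards: 5.
black flame cards: 1.
The claim requires 5 − 1 = 4 ≥ 4, which holds.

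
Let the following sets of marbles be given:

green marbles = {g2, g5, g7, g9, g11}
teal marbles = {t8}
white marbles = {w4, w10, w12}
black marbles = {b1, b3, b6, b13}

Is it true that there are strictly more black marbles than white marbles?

True

|black marbles| = 4.
|white marbles| = 3.
The claim requires 4 > 3, which holds.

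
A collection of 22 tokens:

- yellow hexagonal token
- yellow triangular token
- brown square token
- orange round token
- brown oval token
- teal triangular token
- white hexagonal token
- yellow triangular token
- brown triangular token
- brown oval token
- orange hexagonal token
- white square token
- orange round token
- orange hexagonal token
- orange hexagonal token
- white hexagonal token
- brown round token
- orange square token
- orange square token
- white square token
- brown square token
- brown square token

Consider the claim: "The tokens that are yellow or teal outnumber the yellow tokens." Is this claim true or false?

|tokens that are yellow or teal| = 4.
|yellow tokens| = 3.
The claim requires 4 > 3, which holds.

True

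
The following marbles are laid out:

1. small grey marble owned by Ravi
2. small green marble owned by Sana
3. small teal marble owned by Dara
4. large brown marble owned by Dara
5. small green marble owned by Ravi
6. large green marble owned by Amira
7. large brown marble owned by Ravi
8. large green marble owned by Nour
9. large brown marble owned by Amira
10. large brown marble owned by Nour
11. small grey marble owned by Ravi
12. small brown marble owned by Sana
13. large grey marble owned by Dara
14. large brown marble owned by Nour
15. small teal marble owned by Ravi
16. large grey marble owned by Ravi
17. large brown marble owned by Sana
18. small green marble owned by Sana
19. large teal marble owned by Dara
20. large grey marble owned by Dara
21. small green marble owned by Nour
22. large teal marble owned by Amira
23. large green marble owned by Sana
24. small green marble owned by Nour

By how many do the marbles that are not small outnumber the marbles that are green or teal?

marbles that are not small: 14.
marbles that are green or teal: 12.
14 − 12 = 2.

2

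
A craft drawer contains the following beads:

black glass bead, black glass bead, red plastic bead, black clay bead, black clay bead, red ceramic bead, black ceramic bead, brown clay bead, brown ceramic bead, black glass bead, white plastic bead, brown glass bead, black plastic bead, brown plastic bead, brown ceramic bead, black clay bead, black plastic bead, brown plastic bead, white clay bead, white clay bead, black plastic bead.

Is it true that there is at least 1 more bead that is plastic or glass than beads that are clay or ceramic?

True

beads that are plastic or glass: 11.
beads that are clay or ceramic: 10.
The claim requires 11 − 10 = 1 ≥ 1, which holds.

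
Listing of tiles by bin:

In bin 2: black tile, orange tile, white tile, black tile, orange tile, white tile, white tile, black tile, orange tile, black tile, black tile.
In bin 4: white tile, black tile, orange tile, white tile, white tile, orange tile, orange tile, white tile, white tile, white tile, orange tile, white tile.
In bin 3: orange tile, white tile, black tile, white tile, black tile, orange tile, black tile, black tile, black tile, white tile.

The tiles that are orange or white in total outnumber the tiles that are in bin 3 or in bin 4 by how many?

tiles that are orange or white: 22.
tiles in bin 3 or in bin 4: 22.
22 − 22 = 0.

0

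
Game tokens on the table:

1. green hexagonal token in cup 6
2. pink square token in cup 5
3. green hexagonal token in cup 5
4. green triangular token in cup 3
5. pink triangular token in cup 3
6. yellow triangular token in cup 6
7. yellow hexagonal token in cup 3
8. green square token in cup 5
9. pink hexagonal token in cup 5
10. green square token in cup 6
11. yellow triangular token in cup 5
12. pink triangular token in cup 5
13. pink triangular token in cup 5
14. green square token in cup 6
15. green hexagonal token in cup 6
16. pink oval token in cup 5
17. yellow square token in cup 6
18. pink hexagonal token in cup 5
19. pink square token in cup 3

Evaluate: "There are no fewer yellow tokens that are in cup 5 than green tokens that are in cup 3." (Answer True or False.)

There is 1 yellow token in cup 5.
There is 1 green token in cup 3.
The claim requires 1 ≥ 1, which holds.

True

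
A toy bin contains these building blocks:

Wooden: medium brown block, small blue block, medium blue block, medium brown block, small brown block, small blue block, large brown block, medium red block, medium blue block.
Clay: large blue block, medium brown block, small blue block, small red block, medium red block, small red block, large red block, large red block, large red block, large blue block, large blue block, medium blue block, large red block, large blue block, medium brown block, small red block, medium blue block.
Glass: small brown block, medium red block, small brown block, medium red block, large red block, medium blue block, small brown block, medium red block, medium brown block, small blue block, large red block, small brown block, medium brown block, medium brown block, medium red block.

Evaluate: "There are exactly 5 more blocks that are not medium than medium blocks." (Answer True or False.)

|blocks that are not medium| = 23.
|medium blocks| = 18.
The claim requires 23 − 18 (= 5) to equal 5, which holds.

True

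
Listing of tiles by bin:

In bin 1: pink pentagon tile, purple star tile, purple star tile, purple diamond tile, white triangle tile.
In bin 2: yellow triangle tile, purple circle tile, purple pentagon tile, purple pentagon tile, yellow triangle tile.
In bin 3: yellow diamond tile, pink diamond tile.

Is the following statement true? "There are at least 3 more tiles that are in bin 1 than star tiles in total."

tiles in bin 1: 5.
star tiles: 2.
The claim requires 5 − 2 = 3 ≥ 3, which holds.

True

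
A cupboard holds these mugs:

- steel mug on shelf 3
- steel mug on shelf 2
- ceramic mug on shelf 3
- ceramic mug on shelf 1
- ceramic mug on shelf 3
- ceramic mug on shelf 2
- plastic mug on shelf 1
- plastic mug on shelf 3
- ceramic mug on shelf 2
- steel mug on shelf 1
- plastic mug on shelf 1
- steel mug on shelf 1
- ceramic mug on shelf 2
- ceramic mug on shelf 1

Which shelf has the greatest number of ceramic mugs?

shelf 2

Counts by shelf (restricted to ceramic mugs): shelf 2→3, shelf 3→2, shelf 1→2.
The maximum is 3, held uniquely by shelf 2.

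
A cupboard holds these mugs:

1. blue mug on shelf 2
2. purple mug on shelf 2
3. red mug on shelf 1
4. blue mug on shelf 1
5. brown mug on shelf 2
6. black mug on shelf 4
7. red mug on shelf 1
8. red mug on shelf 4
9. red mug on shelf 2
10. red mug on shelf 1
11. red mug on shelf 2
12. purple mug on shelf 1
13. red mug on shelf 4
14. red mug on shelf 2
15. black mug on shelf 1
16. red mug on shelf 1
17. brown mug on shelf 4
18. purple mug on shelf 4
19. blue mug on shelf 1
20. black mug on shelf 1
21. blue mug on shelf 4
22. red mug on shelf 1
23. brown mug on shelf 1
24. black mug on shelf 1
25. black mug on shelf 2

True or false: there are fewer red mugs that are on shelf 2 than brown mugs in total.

False

red mugs on shelf 2: 3.
brown mugs: 3.
The claim requires 3 < 3, which does not hold.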